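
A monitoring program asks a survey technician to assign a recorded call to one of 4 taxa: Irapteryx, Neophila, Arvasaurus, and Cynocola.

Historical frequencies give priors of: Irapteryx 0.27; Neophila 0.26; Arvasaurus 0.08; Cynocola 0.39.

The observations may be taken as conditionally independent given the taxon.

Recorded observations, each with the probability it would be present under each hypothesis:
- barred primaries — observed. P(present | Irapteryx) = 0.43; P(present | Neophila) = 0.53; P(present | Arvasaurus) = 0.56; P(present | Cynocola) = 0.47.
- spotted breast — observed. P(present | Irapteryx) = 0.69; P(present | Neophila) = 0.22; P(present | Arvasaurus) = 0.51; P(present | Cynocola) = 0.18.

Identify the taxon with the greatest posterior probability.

By Bayes' rule with conditional independence, the unnormalized weight for each hypothesis is prior × ∏ likelihoods:
  Irapteryx: 0.27 × 0.43 × 0.69 = 0.080109
  Neophila: 0.26 × 0.53 × 0.22 = 0.030316
  Arvasaurus: 0.08 × 0.56 × 0.51 = 0.022848
  Cynocola: 0.39 × 0.47 × 0.18 = 0.032994
Marginal likelihood of the evidence = 0.16627.
P(Irapteryx | evidence) ≈ 0.080109 / 0.16627 ≈ 0.482
P(Neophila | evidence) ≈ 0.030316 / 0.16627 ≈ 0.182
P(Arvasaurus | evidence) ≈ 0.022848 / 0.16627 ≈ 0.137
P(Cynocola | evidence) ≈ 0.032994 / 0.16627 ≈ 0.198
The largest is 0.482, so Irapteryx is most probable.

Irapteryx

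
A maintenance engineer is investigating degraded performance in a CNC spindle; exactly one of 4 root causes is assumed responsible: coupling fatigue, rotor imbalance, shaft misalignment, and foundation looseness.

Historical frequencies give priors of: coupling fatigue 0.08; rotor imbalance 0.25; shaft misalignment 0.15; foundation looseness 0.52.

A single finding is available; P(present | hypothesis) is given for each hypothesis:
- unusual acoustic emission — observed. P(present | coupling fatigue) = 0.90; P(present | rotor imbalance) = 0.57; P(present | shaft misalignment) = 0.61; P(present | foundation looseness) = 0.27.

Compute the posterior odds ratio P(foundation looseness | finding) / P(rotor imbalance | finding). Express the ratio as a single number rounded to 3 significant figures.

Posterior odds equal prior odds times the likelihood ratio; only the two competing hypotheses matter.
  foundation looseness: 0.52 × 0.27 = 0.1404
  rotor imbalance: 0.25 × 0.57 = 0.1425
Odds(foundation looseness : rotor imbalance) = 0.1404 / 0.1425 ≈ 0.985.

0.985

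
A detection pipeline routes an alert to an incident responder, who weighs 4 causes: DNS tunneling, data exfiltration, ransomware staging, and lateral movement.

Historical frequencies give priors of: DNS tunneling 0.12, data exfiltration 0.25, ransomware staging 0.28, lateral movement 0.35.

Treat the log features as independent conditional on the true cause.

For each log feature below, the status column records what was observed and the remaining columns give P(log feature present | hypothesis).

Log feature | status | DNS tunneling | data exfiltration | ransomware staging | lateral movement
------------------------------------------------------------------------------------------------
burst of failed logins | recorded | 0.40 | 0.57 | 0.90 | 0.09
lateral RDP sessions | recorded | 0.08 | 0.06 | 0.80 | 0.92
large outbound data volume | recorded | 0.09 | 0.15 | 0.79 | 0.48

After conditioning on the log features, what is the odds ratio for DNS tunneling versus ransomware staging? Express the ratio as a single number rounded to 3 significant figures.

0.00217

Unnormalized posterior weight (prior times the log feature likelihoods) for each of the two hypotheses:
  DNS tunneling: 0.12 × 0.40 × 0.08 × 0.09 = 0.0003456
  ransomware staging: 0.28 × 0.90 × 0.80 × 0.79 = 0.15926
Posterior odds = 0.0003456 / 0.15926 ≈ 0.00217.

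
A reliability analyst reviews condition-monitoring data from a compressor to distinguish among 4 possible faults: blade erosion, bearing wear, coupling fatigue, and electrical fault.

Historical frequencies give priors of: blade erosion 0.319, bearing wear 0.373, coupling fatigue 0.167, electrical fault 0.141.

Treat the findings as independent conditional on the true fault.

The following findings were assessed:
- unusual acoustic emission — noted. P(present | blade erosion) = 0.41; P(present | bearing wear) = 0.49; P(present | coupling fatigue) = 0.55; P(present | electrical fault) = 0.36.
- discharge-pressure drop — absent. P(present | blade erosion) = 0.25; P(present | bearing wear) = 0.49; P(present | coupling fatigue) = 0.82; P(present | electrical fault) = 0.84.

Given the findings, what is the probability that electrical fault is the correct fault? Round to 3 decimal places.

0.038

Multiply each prior by the joint likelihood of the evidence pattern (using 1 − P(present | H) for each absent finding):
  blade erosion: 0.319 × 0.41 × (1 − 0.25) = 0.098092
  bearing wear: 0.373 × 0.49 × (1 − 0.49) = 0.093213
  coupling fatigue: 0.167 × 0.55 × (1 − 0.82) = 0.016533
  electrical fault: 0.141 × 0.36 × (1 − 0.84) = 0.0081216
The unnormalized weights sum to 0.21596.
P(electrical fault | evidence) = 0.0081216 / 0.21596 ≈ 0.038.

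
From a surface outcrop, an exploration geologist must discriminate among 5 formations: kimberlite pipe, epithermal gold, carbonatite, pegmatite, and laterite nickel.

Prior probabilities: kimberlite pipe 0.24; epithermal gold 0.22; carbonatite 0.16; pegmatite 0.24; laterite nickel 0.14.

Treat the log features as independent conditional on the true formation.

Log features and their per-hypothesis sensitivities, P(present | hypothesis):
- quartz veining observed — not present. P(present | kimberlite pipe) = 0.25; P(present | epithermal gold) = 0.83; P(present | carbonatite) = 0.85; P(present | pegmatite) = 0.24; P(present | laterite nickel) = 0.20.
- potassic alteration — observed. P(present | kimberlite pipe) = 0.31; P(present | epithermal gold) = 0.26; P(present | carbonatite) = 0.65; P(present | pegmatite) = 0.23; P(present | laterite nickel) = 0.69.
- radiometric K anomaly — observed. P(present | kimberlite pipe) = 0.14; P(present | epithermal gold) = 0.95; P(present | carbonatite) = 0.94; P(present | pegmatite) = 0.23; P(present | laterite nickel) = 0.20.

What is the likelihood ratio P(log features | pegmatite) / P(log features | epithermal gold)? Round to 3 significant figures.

Take the product of per-log feature likelihoods under each hypothesis (using 1 − P(present | H) for each absent log feature), then divide.
  pegmatite: (1 − 0.24) × 0.23 × 0.23 = 0.040204
  epithermal gold: (1 − 0.83) × 0.26 × 0.95 = 0.04199
Bayes factor = 0.040204 / 0.04199 ≈ 0.957

0.957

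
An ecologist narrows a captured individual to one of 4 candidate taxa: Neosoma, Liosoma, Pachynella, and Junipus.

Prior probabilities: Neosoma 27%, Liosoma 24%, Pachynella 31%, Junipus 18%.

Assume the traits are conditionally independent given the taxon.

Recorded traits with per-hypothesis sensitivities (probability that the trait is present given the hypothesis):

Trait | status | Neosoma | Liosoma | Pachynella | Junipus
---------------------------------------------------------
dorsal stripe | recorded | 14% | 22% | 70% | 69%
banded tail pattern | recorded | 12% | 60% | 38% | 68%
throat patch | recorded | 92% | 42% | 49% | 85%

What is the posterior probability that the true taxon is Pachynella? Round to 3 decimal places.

By Bayes' rule with conditional independence, the unnormalized weight for each hypothesis is prior × ∏ likelihoods:
  Neosoma: 0.27 × 0.14 × 0.12 × 0.92 = 0.0041731
  Liosoma: 0.24 × 0.22 × 0.60 × 0.42 = 0.013306
  Pachynella: 0.31 × 0.70 × 0.38 × 0.49 = 0.040405
  Junipus: 0.18 × 0.69 × 0.68 × 0.85 = 0.071788
Normalizing constant Z = 0.0041731 + 0.013306 + 0.040405 + 0.071788 = 0.12967.
P(Pachynella | evidence) = 0.040405 / 0.12967 ≈ 0.312.

0.312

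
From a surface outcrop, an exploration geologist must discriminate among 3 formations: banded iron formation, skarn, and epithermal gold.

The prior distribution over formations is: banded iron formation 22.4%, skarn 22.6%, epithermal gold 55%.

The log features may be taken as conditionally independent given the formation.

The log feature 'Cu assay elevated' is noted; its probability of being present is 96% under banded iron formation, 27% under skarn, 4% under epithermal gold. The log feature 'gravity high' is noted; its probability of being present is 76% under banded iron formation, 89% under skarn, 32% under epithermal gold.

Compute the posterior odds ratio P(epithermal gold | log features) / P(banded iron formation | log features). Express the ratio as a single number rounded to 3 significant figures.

0.0431

Unnormalized posterior weight (prior times the log feature likelihoods) for each of the two hypotheses:
  epithermal gold: 0.550 × 0.04 × 0.32 = 0.00704
  banded iron formation: 0.224 × 0.96 × 0.76 = 0.16343
Odds(epithermal gold : banded iron formation) = 0.00704 / 0.16343 ≈ 0.0431.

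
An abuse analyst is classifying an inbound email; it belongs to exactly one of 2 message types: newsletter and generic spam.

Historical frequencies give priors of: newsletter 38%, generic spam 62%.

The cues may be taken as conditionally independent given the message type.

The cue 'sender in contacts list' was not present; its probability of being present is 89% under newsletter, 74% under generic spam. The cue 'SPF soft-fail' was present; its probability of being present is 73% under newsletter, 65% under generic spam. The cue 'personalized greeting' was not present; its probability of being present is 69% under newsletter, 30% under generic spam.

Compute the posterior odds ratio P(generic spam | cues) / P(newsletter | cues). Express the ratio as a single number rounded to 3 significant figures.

Unnormalized posterior weight (prior times the cue likelihoods) for each of the two hypotheses (using 1 − P(present | H) for each absent cue):
  generic spam: 0.62 × (1 − 0.74) × 0.65 × (1 − 0.30) = 0.073346
  newsletter: 0.38 × (1 − 0.89) × 0.73 × (1 − 0.69) = 0.0094593
Odds(generic spam : newsletter) = 0.073346 / 0.0094593 ≈ 7.75.

7.75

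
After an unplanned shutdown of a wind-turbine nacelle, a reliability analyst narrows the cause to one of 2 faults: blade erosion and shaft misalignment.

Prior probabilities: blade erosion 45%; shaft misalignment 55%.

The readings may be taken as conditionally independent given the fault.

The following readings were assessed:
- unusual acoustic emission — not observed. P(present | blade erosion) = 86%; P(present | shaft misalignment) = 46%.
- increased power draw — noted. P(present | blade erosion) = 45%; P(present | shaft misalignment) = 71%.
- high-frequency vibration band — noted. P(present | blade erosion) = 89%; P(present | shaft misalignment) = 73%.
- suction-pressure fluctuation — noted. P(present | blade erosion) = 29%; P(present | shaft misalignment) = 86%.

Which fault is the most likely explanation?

By Bayes' rule with conditional independence, the unnormalized weight for each hypothesis is prior × ∏ likelihoods (using 1 − P(present | H) for each absent reading):
  blade erosion: 0.45 × (1 − 0.86) × 0.45 × 0.89 × 0.29 = 0.0073171
  shaft misalignment: 0.55 × (1 − 0.46) × 0.71 × 0.73 × 0.86 = 0.13238
The unnormalized weights sum to 0.1397.
P(blade erosion | evidence) ≈ 0.0073171 / 0.1397 ≈ 0.052
P(shaft misalignment | evidence) ≈ 0.13238 / 0.1397 ≈ 0.948
The largest is 0.948, so shaft misalignment is most probable.

shaft misalignment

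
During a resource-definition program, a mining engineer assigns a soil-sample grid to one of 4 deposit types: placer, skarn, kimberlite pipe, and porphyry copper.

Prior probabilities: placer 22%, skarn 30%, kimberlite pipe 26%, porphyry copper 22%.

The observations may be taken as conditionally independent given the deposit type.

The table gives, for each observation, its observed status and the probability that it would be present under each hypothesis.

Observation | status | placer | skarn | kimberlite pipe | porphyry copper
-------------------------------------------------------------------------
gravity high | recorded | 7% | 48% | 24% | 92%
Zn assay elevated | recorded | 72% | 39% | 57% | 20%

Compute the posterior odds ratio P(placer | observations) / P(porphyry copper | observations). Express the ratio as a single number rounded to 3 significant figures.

The normalizing constant cancels in an odds ratio, so compute prior × likelihood for the two hypotheses only:
  placer: 0.22 × 0.07 × 0.72 = 0.011088
  porphyry copper: 0.22 × 0.92 × 0.20 = 0.04048
Odds(placer : porphyry copper) = 0.011088 / 0.04048 ≈ 0.274.

0.274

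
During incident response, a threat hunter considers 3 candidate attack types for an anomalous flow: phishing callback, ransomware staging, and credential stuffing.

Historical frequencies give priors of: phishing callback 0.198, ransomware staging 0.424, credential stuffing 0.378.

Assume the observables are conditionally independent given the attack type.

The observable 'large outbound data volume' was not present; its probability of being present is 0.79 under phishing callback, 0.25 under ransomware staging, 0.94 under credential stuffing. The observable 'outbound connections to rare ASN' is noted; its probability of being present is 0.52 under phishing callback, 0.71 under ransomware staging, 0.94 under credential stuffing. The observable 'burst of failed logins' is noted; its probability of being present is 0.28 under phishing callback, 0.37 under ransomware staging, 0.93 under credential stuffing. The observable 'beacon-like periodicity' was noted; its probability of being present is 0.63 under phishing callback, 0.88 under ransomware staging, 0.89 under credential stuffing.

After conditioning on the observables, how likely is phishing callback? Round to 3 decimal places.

0.040

For each hypothesis, the unnormalized posterior weight is prior × product of the observable likelihoods (using 1 − P(present | H) for each absent observable):
  phishing callback: 0.198 × (1 − 0.79) × 0.52 × 0.28 × 0.63 = 0.0038141
  ransomware staging: 0.424 × (1 − 0.25) × 0.71 × 0.37 × 0.88 = 0.073514
  credential stuffing: 0.378 × (1 − 0.94) × 0.94 × 0.93 × 0.89 = 0.017646
Normalizing constant Z = 0.0038141 + 0.073514 + 0.017646 = 0.094974.
P(phishing callback | evidence) = 0.0038141 / 0.094974 ≈ 0.040.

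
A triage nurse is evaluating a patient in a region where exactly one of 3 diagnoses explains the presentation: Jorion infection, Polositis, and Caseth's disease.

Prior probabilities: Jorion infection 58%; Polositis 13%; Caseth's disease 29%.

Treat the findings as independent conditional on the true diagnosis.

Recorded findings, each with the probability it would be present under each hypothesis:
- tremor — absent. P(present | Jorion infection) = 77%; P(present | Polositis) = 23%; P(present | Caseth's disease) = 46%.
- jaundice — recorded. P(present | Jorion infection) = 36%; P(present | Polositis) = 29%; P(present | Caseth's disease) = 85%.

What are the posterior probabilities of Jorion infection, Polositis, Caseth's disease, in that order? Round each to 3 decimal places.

For each hypothesis, the unnormalized posterior weight is prior × product of the finding likelihoods (using 1 − P(present | H) for each absent finding):
  Jorion infection: 0.58 × (1 − 0.77) × 0.36 = 0.048024
  Polositis: 0.13 × (1 − 0.23) × 0.29 = 0.029029
  Caseth's disease: 0.29 × (1 − 0.46) × 0.85 = 0.13311
The unnormalized weights sum to 0.21016.
P(Jorion infection | evidence) = 0.048024 / 0.21016 ≈ 0.229
P(Polositis | evidence) = 0.029029 / 0.21016 ≈ 0.138
P(Caseth's disease | evidence) = 0.13311 / 0.21016 ≈ 0.633

0.229, 0.138, 0.633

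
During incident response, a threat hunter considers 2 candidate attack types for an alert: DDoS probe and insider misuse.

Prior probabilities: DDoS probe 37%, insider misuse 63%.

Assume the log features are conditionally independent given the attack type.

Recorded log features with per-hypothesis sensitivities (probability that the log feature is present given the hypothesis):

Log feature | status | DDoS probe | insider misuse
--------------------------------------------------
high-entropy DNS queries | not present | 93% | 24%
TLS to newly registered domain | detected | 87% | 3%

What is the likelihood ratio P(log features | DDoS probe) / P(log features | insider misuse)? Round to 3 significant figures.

Take the product of per-log feature likelihoods under each hypothesis (using 1 − P(present | H) for each absent log feature), then divide.
  DDoS probe: (1 − 0.93) × 0.87 = 0.0609
  insider misuse: (1 − 0.24) × 0.03 = 0.0228
Bayes factor = 0.0609 / 0.0228 ≈ 2.67

2.67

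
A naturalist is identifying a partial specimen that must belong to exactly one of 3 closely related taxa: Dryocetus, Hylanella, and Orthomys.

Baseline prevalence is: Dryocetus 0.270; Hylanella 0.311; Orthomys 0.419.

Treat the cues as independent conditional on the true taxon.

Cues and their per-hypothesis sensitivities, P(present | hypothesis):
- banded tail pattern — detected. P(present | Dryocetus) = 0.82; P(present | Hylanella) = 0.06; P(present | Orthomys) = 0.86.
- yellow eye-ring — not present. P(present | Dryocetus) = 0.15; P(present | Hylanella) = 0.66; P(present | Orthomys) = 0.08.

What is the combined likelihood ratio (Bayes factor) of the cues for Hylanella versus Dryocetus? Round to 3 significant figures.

0.0293

Joint likelihood of the cue pattern under each hypothesis (using 1 − P(present | H) for each absent cue):
  Hylanella: 0.06 × (1 − 0.66) = 0.0204
  Dryocetus: 0.82 × (1 − 0.15) = 0.697
Bayes factor = 0.0204 / 0.697 ≈ 0.0293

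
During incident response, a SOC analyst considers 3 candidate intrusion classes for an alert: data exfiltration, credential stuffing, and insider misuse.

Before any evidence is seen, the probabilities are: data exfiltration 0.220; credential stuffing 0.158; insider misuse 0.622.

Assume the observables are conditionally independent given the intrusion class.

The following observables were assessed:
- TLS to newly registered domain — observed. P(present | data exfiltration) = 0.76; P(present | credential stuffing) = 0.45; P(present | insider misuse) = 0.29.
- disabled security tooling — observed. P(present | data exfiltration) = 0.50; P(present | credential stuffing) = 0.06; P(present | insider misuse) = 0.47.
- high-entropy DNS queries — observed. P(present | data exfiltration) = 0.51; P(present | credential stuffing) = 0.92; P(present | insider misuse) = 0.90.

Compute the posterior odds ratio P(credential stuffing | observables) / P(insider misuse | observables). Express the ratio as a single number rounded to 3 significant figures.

Unnormalized posterior weight (prior times the observable likelihoods) for each of the two hypotheses:
  credential stuffing: 0.158 × 0.45 × 0.06 × 0.92 = 0.0039247
  insider misuse: 0.622 × 0.29 × 0.47 × 0.90 = 0.076301
Odds(credential stuffing : insider misuse) = 0.0039247 / 0.076301 ≈ 0.0514.

0.0514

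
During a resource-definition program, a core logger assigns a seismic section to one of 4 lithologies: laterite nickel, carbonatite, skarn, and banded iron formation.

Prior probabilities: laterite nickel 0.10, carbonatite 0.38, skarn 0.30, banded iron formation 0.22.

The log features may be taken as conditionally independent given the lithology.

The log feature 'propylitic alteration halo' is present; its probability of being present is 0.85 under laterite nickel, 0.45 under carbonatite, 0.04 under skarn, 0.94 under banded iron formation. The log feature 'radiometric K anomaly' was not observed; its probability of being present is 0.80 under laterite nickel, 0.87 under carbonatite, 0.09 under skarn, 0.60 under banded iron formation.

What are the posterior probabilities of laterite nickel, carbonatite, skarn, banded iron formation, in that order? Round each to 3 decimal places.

For each hypothesis, the unnormalized posterior weight is prior × product of the log feature likelihoods (using 1 − P(present | H) for each absent log feature):
  laterite nickel: 0.10 × 0.85 × (1 − 0.80) = 0.017
  carbonatite: 0.38 × 0.45 × (1 − 0.87) = 0.02223
  skarn: 0.30 × 0.04 × (1 − 0.09) = 0.01092
  banded iron formation: 0.22 × 0.94 × (1 − 0.60) = 0.08272
The unnormalized weights sum to 0.13287.
P(laterite nickel | evidence) = 0.017 / 0.13287 ≈ 0.128
P(carbonatite | evidence) = 0.02223 / 0.13287 ≈ 0.167
P(skarn | evidence) = 0.01092 / 0.13287 ≈ 0.082
P(banded iron formation | evidence) = 0.08272 / 0.13287 ≈ 0.623

0.128, 0.167, 0.082, 0.623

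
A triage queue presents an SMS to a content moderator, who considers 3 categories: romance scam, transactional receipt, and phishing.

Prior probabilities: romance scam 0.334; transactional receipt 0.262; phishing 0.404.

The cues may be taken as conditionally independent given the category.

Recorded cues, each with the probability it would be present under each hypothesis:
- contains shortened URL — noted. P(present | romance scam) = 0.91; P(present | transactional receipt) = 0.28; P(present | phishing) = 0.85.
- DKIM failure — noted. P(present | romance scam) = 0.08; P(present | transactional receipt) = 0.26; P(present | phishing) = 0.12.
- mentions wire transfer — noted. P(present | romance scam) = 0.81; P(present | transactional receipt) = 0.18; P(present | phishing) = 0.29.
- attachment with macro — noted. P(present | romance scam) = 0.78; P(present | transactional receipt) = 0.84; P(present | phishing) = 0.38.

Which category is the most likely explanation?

romance scam

By Bayes' rule with conditional independence, the unnormalized weight for each hypothesis is prior × ∏ likelihoods:
  romance scam: 0.334 × 0.91 × 0.08 × 0.81 × 0.78 = 0.015362
  transactional receipt: 0.262 × 0.28 × 0.26 × 0.18 × 0.84 = 0.0028839
  phishing: 0.404 × 0.85 × 0.12 × 0.29 × 0.38 = 0.0045411
Marginal likelihood of the evidence = 0.022787.
P(romance scam | evidence) ≈ 0.015362 / 0.022787 ≈ 0.674
P(transactional receipt | evidence) ≈ 0.0028839 / 0.022787 ≈ 0.127
P(phishing | evidence) ≈ 0.0045411 / 0.022787 ≈ 0.199
The largest is 0.674, so romance scam is most probable.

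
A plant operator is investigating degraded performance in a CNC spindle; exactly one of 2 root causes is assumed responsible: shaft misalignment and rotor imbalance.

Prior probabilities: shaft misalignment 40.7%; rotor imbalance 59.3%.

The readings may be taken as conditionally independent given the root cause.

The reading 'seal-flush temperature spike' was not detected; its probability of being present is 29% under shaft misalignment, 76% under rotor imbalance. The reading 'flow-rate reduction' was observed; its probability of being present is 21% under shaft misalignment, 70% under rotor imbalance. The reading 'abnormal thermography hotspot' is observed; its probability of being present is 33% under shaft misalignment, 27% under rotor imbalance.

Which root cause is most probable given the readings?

Multiply each prior by the joint likelihood of the reading pattern (using 1 − P(present | H) for each absent reading):
  shaft misalignment: 0.407 × (1 − 0.29) × 0.21 × 0.33 = 0.020026
  rotor imbalance: 0.593 × (1 − 0.76) × 0.70 × 0.27 = 0.026898
The unnormalized weights sum to 0.046924.
P(shaft misalignment | evidence) ≈ 0.020026 / 0.046924 ≈ 0.427
P(rotor imbalance | evidence) ≈ 0.026898 / 0.046924 ≈ 0.573
The largest is 0.573, so rotor imbalance is most probable.

rotor imbalance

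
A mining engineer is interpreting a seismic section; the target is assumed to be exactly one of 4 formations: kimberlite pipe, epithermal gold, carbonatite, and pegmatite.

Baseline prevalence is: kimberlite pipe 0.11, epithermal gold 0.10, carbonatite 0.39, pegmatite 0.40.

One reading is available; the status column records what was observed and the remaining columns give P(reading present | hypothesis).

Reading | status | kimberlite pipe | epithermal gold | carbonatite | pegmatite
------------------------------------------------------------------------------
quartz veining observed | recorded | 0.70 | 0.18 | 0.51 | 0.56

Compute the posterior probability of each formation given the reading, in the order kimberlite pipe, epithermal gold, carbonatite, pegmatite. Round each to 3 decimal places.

For each hypothesis, the unnormalized posterior weight is prior × likelihood:
  kimberlite pipe: 0.11 × 0.70 = 0.077
  epithermal gold: 0.10 × 0.18 = 0.018
  carbonatite: 0.39 × 0.51 = 0.1989
  pegmatite: 0.40 × 0.56 = 0.224
Normalizing constant Z = 0.077 + 0.018 + 0.1989 + 0.224 = 0.5179.
P(kimberlite pipe | evidence) = 0.077 / 0.5179 ≈ 0.149
P(epithermal gold | evidence) = 0.018 / 0.5179 ≈ 0.035
P(carbonatite | evidence) = 0.1989 / 0.5179 ≈ 0.384
P(pegmatite | evidence) = 0.224 / 0.5179 ≈ 0.433

0.149, 0.035, 0.384, 0.433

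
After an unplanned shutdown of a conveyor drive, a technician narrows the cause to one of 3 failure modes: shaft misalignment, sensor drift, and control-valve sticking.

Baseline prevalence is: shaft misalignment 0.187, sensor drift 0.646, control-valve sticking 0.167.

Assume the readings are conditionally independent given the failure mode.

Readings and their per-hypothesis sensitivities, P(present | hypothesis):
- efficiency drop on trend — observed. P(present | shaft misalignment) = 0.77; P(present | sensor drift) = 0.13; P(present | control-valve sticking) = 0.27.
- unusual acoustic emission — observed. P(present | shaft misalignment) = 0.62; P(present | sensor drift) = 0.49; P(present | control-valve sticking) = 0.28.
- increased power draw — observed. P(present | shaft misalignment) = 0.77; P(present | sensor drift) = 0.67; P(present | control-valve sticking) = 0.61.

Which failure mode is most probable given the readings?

shaft misalignment

By Bayes' rule with conditional independence, the unnormalized weight for each hypothesis is prior × ∏ likelihoods:
  shaft misalignment: 0.187 × 0.77 × 0.62 × 0.77 = 0.068741
  sensor drift: 0.646 × 0.13 × 0.49 × 0.67 = 0.027571
  control-valve sticking: 0.167 × 0.27 × 0.28 × 0.61 = 0.0077014
Marginal likelihood of the evidence = 0.10401.
P(shaft misalignment | evidence) ≈ 0.068741 / 0.10401 ≈ 0.661
P(sensor drift | evidence) ≈ 0.027571 / 0.10401 ≈ 0.265
P(control-valve sticking | evidence) ≈ 0.0077014 / 0.10401 ≈ 0.074
The largest is 0.661, so shaft misalignment is most probable.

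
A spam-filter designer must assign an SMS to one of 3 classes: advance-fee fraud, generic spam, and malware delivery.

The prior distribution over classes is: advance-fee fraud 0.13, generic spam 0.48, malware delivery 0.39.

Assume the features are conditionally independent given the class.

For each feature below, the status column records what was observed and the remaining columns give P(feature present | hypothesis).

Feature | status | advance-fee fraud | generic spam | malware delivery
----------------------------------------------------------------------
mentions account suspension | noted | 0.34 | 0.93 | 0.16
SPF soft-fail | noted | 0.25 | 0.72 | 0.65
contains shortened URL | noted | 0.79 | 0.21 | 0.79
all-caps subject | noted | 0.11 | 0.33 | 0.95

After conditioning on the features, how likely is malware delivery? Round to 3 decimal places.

By Bayes' rule with conditional independence, the unnormalized weight for each hypothesis is prior × ∏ likelihoods:
  advance-fee fraud: 0.13 × 0.34 × 0.25 × 0.79 × 0.11 = 0.00096025
  generic spam: 0.48 × 0.93 × 0.72 × 0.21 × 0.33 = 0.022274
  malware delivery: 0.39 × 0.16 × 0.65 × 0.79 × 0.95 = 0.03044
Marginal likelihood of the evidence = 0.053674.
P(malware delivery | evidence) = 0.03044 / 0.053674 ≈ 0.567.

0.567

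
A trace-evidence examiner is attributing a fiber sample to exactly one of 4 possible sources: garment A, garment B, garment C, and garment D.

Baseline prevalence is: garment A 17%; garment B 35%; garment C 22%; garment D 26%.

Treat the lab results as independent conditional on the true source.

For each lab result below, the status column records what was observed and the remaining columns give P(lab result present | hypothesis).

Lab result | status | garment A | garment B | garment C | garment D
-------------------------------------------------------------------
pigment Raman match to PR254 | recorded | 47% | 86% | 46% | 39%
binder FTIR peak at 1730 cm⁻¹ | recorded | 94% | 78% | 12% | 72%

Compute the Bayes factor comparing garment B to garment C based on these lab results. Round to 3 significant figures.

Joint likelihood of the lab result pattern under each hypothesis:
  garment B: 0.86 × 0.78 = 0.6708
  garment C: 0.46 × 0.12 = 0.0552
Bayes factor = 0.6708 / 0.0552 ≈ 12.2

12.2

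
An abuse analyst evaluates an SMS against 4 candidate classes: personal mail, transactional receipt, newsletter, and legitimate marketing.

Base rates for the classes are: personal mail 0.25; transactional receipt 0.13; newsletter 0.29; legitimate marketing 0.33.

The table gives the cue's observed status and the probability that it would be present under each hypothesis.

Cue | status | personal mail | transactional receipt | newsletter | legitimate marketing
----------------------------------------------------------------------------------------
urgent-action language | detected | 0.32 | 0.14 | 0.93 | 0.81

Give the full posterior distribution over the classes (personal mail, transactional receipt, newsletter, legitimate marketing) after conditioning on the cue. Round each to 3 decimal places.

0.126, 0.029, 0.425, 0.421

Multiply each prior by the likelihood of the cue:
  personal mail: 0.25 × 0.32 = 0.08
  transactional receipt: 0.13 × 0.14 = 0.0182
  newsletter: 0.29 × 0.93 = 0.2697
  legitimate marketing: 0.33 × 0.81 = 0.2673
The unnormalized weights sum to 0.6352.
P(personal mail | evidence) = 0.08 / 0.6352 ≈ 0.126
P(transactional receipt | evidence) = 0.0182 / 0.6352 ≈ 0.029
P(newsletter | evidence) = 0.2697 / 0.6352 ≈ 0.425
P(legitimate marketing | evidence) = 0.2673 / 0.6352 ≈ 0.421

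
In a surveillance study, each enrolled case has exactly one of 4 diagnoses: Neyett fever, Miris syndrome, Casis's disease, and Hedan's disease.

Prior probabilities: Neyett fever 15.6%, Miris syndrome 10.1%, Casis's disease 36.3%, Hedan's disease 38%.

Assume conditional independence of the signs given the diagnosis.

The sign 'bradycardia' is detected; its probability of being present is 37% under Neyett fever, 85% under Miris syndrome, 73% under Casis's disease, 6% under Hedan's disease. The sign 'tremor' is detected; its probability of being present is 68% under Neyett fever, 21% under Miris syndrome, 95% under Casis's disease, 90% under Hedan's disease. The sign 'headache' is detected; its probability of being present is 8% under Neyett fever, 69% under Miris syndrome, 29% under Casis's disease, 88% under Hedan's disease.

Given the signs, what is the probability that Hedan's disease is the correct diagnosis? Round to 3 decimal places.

0.169

Multiply each prior by the joint likelihood of the sign pattern:
  Neyett fever: 0.156 × 0.37 × 0.68 × 0.08 = 0.00314
  Miris syndrome: 0.101 × 0.85 × 0.21 × 0.69 = 0.01244
  Casis's disease: 0.363 × 0.73 × 0.95 × 0.29 = 0.073005
  Hedan's disease: 0.380 × 0.06 × 0.90 × 0.88 = 0.018058
Marginal likelihood of the evidence = 0.10664.
P(Hedan's disease | evidence) = 0.018058 / 0.10664 ≈ 0.169.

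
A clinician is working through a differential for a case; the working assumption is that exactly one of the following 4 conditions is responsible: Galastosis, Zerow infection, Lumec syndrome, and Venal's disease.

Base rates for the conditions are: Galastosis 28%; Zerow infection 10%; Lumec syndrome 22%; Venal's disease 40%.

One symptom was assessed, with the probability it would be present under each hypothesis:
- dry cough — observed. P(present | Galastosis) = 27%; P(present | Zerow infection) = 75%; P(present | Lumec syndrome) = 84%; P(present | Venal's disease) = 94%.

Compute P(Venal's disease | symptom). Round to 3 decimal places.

By Bayes' rule, the unnormalized weight for each hypothesis is prior × likelihood:
  Galastosis: 0.28 × 0.27 = 0.0756
  Zerow infection: 0.10 × 0.75 = 0.075
  Lumec syndrome: 0.22 × 0.84 = 0.1848
  Venal's disease: 0.40 × 0.94 = 0.376
The unnormalized weights sum to 0.7114.
P(Venal's disease | evidence) = 0.376 / 0.7114 ≈ 0.529.

0.529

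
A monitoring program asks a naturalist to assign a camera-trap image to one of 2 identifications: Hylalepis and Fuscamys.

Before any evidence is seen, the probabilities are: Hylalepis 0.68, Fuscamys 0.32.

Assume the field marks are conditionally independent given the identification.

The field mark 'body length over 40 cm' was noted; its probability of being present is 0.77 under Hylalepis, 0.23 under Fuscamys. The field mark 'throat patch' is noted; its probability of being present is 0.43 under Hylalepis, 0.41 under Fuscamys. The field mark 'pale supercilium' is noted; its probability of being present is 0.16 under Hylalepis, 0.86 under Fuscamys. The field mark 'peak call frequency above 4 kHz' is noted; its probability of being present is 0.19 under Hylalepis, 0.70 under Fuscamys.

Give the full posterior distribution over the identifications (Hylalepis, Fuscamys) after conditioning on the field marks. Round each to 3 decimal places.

0.274, 0.726

Multiply each prior by the joint likelihood of the field mark pattern:
  Hylalepis: 0.68 × 0.77 × 0.43 × 0.16 × 0.19 = 0.0068445
  Fuscamys: 0.32 × 0.23 × 0.41 × 0.86 × 0.70 = 0.018166
The unnormalized weights sum to 0.02501.
P(Hylalepis | evidence) = 0.0068445 / 0.02501 ≈ 0.274
P(Fuscamys | evidence) = 0.018166 / 0.02501 ≈ 0.726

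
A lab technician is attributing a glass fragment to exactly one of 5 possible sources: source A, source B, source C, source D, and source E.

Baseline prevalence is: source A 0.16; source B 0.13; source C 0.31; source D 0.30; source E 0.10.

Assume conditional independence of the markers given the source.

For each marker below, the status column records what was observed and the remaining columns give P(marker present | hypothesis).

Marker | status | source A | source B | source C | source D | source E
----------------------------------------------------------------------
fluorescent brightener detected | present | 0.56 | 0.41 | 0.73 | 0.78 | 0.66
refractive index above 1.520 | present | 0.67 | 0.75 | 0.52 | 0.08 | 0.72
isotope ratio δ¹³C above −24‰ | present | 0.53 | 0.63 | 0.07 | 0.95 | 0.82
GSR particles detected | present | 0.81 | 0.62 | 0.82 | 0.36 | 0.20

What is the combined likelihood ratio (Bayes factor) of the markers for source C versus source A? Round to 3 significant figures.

0.135

The Bayes factor is the ratio of the joint likelihoods of the marker pattern under the two hypotheses.
  source C: 0.73 × 0.52 × 0.07 × 0.82 = 0.021789
  source A: 0.56 × 0.67 × 0.53 × 0.81 = 0.16107
Bayes factor = 0.021789 / 0.16107 ≈ 0.135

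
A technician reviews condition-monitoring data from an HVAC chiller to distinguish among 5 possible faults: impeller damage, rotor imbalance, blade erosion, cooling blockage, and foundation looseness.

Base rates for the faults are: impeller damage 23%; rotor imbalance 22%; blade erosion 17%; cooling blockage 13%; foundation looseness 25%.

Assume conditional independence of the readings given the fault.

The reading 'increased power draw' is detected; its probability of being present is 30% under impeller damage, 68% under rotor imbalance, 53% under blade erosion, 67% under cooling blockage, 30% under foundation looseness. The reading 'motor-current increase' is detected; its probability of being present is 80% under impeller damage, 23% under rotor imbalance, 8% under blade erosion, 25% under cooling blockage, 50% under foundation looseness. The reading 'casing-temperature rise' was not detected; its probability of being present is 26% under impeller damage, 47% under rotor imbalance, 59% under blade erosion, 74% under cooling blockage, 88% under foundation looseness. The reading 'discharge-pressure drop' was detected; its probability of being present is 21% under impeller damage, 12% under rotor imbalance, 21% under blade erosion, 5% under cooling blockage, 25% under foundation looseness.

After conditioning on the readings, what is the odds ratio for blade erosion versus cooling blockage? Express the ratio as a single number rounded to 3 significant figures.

Posterior odds equal prior odds times the likelihood ratio; only the two competing hypotheses matter (using 1 − P(present | H) for each absent reading).
  blade erosion: 0.17 × 0.53 × 0.08 × (1 − 0.59) × 0.21 = 0.00062061
  cooling blockage: 0.13 × 0.67 × 0.25 × (1 − 0.74) × 0.05 = 0.00028308
Posterior odds = 0.00062061 / 0.00028308 ≈ 2.19.

2.19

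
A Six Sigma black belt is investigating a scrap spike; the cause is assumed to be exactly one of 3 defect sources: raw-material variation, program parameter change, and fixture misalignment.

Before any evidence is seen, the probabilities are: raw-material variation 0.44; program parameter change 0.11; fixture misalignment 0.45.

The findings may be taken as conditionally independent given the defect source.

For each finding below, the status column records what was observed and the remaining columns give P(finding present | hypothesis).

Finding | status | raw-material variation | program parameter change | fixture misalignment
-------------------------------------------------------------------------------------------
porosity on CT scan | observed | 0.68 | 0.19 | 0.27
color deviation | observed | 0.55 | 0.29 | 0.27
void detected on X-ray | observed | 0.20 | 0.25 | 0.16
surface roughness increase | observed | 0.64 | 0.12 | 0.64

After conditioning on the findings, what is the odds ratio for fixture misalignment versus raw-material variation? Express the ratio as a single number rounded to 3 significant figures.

Posterior odds equal prior odds times the likelihood ratio; only the two competing hypotheses matter.
  fixture misalignment: 0.45 × 0.27 × 0.27 × 0.16 × 0.64 = 0.0033592
  raw-material variation: 0.44 × 0.68 × 0.55 × 0.20 × 0.64 = 0.021064
Odds(fixture misalignment : raw-material variation) = 0.0033592 / 0.021064 ≈ 0.159.

0.159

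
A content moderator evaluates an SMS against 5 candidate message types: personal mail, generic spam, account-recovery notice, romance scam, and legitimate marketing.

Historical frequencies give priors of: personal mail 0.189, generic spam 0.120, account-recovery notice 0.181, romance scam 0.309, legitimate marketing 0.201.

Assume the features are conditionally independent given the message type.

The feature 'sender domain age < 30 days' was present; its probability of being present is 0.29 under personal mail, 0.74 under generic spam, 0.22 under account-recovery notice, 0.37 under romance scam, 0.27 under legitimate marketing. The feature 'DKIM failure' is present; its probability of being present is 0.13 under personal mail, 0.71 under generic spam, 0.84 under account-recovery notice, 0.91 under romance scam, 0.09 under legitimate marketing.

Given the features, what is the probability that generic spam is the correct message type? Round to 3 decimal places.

Multiply each prior by the joint likelihood of the feature pattern:
  personal mail: 0.189 × 0.29 × 0.13 = 0.0071253
  generic spam: 0.120 × 0.74 × 0.71 = 0.063048
  account-recovery notice: 0.181 × 0.22 × 0.84 = 0.033449
  romance scam: 0.309 × 0.37 × 0.91 = 0.10404
  legitimate marketing: 0.201 × 0.27 × 0.09 = 0.0048843
Normalizing constant Z = 0.0071253 + 0.063048 + 0.033449 + 0.10404 + 0.0048843 = 0.21255.
P(generic spam | evidence) = 0.063048 / 0.21255 ≈ 0.297.

0.297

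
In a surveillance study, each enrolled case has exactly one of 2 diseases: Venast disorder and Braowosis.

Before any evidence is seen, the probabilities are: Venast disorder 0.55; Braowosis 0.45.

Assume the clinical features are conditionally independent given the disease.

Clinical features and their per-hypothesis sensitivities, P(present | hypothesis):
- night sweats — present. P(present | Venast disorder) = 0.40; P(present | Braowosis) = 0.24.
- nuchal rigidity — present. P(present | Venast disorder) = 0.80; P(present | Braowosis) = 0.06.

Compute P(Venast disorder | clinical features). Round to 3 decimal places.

0.964

For each hypothesis, the unnormalized posterior weight is prior × product of the clinical feature likelihoods:
  Venast disorder: 0.55 × 0.40 × 0.80 = 0.176
  Braowosis: 0.45 × 0.24 × 0.06 = 0.00648
Marginal likelihood of the evidence = 0.18248.
P(Venast disorder | evidence) = 0.176 / 0.18248 ≈ 0.964.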